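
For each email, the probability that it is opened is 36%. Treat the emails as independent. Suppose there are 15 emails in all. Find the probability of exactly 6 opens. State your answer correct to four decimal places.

X ~ Binomial(n=15, p=0.36).
P(X=6) = C(15,6) · p^6 · (1−p)^9
= 5005 · 0.0021768 · 0.018014 = 0.196263

0.1963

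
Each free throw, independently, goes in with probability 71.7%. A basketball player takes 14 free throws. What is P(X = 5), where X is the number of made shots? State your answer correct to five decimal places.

0.00442

X ~ Binomial(n=14, p=0.717).
P(X=5) = C(14,5) · p^5 · (1−p)^9
= 2002 · 0.18949 · 1.1643e-05 = 0.0044171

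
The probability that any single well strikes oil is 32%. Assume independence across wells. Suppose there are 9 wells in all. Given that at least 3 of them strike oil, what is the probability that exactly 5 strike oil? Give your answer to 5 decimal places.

0.15337

X ~ Binomial(9, 0.32). Want P(X=5 | X≥3) = P(X=5) / P(X≥3).
P(X=5) = C(9,5)·0.32^5·0.68^4 = 0.0903974
P(X≥3) = 1 − 0.0310871 − 0.1316630 − 0.2478363 = 0.5894136
Ratio = 0.0903974 / 0.5894136 = 0.1533684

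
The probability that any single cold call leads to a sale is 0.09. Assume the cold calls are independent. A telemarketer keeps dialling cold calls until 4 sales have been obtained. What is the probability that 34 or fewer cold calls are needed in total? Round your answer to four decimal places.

0.3667

Finishing within 34 cold calls ⇔ at least 4 successes in the first 34. With X ~ Binomial(34, 0.09), P(Y ≤ 34) = 1 − P(X ≤ 3).
  k=0: C(34,0)·0.09^0·0.91^34 = 0.040496
  k=1: C(34,1)·0.09^1·0.91^33 = 0.136172
  k=2: C(34,2)·0.09^2·0.91^32 = 0.222215
  k=3: C(34,3)·0.09^3·0.91^31 = 0.234424
1 − 0.633306 = 0.366694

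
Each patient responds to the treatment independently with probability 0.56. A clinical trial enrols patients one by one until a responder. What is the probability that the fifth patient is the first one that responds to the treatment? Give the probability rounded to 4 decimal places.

0.0210

Geometric (trials to first success), p = 0.56.
P(Y = 5) = (1−p)^4 · p = 0.037481 · 0.56 = 0.020989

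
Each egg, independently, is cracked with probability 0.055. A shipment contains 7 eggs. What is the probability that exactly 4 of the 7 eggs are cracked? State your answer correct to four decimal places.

0.0003

X ~ Binomial(n=7, p=0.055).
P(X=4) = C(7,4) · p^4 · (1−p)^3
= 35 · 9.1506e-06 · 0.84391 = 0.000270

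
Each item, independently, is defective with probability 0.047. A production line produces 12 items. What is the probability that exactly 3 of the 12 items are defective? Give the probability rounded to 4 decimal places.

0.0148

X ~ Binomial(n=12, p=0.047).
P(X=3) = C(12,3) · p^3 · (1−p)^9
= 220 · 0.00010382 · 0.64839 = 0.014810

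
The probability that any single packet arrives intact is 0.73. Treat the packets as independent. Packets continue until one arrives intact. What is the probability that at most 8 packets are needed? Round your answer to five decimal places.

0.99997

Y = number of packets to the first success; geometric, p = 0.73.
P(Y ≤ 8) = 1 − (1−p)^8 = 1 − 0.0000282 = 0.9999718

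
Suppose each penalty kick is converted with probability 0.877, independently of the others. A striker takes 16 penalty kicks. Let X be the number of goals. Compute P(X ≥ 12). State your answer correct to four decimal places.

X ~ Binomial(16, 0.877); P(X ≥ 12) = Σ C(16,k) p^k (1−p)^(16−k) over k:
  k=12: C(16,12)·0.877^12·0.123^4 = 0.086236
  k=13: C(16,13)·0.877^13·0.123^3 = 0.189190
  k=14: C(16,14)·0.877^14·0.123^2 = 0.289059
  k=15: C(16,15)·0.877^15·0.123^1 = 0.274801
  k=16: C(16,16)·0.877^16·0.123^0 = 0.122460
Total = 0.961745

0.9617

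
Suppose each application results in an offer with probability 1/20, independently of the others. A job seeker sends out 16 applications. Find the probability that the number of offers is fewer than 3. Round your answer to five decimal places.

0.95706

X ~ Binomial(16, 0.05); P(X ≤ 2) = Σ C(16,k) p^k (1−p)^(16−k) over k:
  k=0: C(16,0)·0.05^0·0.95^16 = 0.4401267
  k=1: C(16,1)·0.05^1·0.95^15 = 0.3706330
  k=2: C(16,2)·0.05^2·0.95^14 = 0.1463025
Total = 0.9570621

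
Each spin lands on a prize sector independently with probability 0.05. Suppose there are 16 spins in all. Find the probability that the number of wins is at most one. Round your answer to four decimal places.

0.8108

X ~ Binomial(16, 0.05); P(X ≤ 1) = Σ C(16,k) p^k (1−p)^(16−k) over k:
  k=0: C(16,0)·0.05^0·0.95^16 = 0.440127
  k=1: C(16,1)·0.05^1·0.95^15 = 0.370633
Total = 0.810760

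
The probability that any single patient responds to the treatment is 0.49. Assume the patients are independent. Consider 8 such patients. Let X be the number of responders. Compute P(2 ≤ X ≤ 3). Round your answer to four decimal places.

0.3456

X ~ Binomial(8, 0.49); P(2 ≤ X ≤ 3) = Σ C(8,k) p^k (1−p)^(8−k) over k:
  k=2: C(8,2)·0.49^2·0.51^6 = 0.118296
  k=3: C(8,3)·0.49^3·0.51^5 = 0.227315
Total = 0.345611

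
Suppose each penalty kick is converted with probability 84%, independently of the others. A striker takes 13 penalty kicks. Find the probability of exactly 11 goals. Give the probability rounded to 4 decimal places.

0.2934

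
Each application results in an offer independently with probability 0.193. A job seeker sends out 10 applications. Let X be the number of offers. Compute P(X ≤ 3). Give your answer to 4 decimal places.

0.8911

X ~ Binomial(10, 0.193); P(X ≤ 3) = Σ C(10,k) p^k (1−p)^(10−k) over k:
  k=0: C(10,0)·0.193^0·0.807^10 = 0.117148
  k=1: C(10,1)·0.193^1·0.807^9 = 0.280168
  k=2: C(10,2)·0.193^2·0.807^8 = 0.301520
  k=3: C(10,3)·0.193^3·0.807^7 = 0.192295
Total = 0.891131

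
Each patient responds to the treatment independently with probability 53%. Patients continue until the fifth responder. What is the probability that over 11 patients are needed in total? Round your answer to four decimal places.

Needing more than 11 patients ⇔ fewer than 5 successes in the first 11. With X ~ Binomial(11, 0.53), P(Y > 11) = P(X ≤ 4).
  k=0: C(11,0)·0.53^0·0.47^11 = 0.000247
  k=1: C(11,1)·0.53^1·0.47^10 = 0.003067
  k=2: C(11,2)·0.53^2·0.47^9 = 0.017290
  k=3: C(11,3)·0.53^3·0.47^8 = 0.058492
  k=4: C(11,4)·0.53^4·0.47^7 = 0.131918
P(X ≤ 4) = 0.211013

0.2110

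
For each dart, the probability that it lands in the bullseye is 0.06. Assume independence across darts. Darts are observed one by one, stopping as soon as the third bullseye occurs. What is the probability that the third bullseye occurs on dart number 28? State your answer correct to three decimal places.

Y = trial on which the third success occurs; negative binomial, r=3, p=0.06.
P(Y=28) = C(27,2) · p^3 · (1−p)^25
= 351 · 0.000216 · 0.21291 = 0.01614

0.016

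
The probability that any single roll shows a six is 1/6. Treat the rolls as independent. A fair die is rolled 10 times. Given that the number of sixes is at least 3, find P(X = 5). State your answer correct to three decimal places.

0.058

X ~ Binomial(10, 0.166667). Want P(X=5 | X≥3) = P(X=5) / P(X≥3).
P(X=5) = C(10,5)·0.166667^5·0.833333^5 = 0.01302
P(X≥3) = 1 − 0.16151 − 0.32301 − 0.29071 = 0.22477
Ratio = 0.01302 / 0.22477 = 0.05794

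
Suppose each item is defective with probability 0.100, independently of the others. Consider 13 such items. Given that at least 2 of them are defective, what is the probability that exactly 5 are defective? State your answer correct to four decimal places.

0.0146

X ~ Binomial(13, 0.10). Want P(X=5 | X≥2) = P(X=5) / P(X≥2).
P(X=5) = C(13,5)·0.10^5·0.90^8 = 0.005540
P(X≥2) = 1 − 0.254187 − 0.367158 = 0.378655
Ratio = 0.005540 / 0.378655 = 0.014631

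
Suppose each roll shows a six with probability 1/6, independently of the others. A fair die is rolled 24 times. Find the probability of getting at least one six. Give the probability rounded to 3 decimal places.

0.987

P(at least one) = 1 − P(none) = 1 − (1 − 0.166667)^24
= 1 − 0.01258 = 0.98742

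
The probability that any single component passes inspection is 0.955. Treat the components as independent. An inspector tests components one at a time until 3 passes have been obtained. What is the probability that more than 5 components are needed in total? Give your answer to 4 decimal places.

Needing more than 5 components ⇔ fewer than 3 successes in the first 5. With X ~ Binomial(5, 0.955), P(Y > 5) = P(X ≤ 2).
  k=0: C(5,0)·0.955^0·0.045^5 = 0.000000
  k=1: C(5,1)·0.955^1·0.045^4 = 0.000020
  k=2: C(5,2)·0.955^2·0.045^3 = 0.000831
P(X ≤ 2) = 0.000851

0.0009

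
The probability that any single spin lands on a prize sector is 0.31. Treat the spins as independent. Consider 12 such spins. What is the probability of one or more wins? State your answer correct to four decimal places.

0.9884

P(at least one) = 1 − P(none) = 1 − (1 − 0.31)^12
= 1 − 0.011646 = 0.988354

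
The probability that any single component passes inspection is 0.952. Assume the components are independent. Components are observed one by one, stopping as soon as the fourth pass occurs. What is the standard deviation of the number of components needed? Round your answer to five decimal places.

0.46027

Y = total components until the fourth success; negative binomial with r=4, p=0.952.
SD(Y) = √[r(1−p)/p²] = √(0.2118494) = 0.4602711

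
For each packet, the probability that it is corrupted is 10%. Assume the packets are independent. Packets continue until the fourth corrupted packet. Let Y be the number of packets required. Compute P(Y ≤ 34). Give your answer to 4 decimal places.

Finishing within 34 packets ⇔ at least 4 successes in the first 34. With X ~ Binomial(34, 0.10), P(Y ≤ 34) = 1 − P(X ≤ 3).
  k=0: C(34,0)·0.10^0·0.90^34 = 0.027813
  k=1: C(34,1)·0.10^1·0.90^33 = 0.105071
  k=2: C(34,2)·0.10^2·0.90^32 = 0.192630
  k=3: C(34,3)·0.10^3·0.90^31 = 0.228302
1 − 0.553815 = 0.446185

0.4462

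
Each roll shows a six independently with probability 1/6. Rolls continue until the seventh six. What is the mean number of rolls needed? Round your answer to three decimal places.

Y = total rolls until the seventh success; negative binomial with r=7, p=0.166667.
E[Y] = r / p = 7 / 0.166667 = 42.00000

42.000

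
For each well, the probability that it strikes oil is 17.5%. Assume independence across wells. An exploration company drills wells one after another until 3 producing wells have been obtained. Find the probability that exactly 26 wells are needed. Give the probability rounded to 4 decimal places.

Y = trial on which the third success occurs; negative binomial, r=3, p=0.175.
P(Y=26) = C(25,2) · p^3 · (1−p)^23
= 300 · 0.0053594 · 0.01198 = 0.019261

0.0193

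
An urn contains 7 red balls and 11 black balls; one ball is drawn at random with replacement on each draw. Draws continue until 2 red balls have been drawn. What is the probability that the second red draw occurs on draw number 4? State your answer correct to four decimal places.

0.1694

Y = trial on which the second success occurs; negative binomial, r=2, p=0.388889.
P(Y=4) = C(3,1) · p^2 · (1−p)^2
= 3 · 0.15123 · 0.37346 = 0.169439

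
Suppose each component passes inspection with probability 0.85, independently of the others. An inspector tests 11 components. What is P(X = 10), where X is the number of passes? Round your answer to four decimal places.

0.3248

X ~ Binomial(n=11, p=0.85).
P(X=10) = C(11,10) · p^10 · (1−p)^1
= 11 · 0.19687 · 0.15 = 0.324843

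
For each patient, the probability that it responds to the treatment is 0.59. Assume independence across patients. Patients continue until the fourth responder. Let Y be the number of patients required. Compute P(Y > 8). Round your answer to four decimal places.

0.1895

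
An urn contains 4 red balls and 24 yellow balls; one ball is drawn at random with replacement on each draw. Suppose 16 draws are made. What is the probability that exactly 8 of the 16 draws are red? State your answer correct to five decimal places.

0.00065

X ~ Binomial(n=16, p=0.142857).
P(X=8) = C(16,8) · p^8 · (1−p)^8
= 12870 · 1.7347e-07 · 0.29136 = 0.0006505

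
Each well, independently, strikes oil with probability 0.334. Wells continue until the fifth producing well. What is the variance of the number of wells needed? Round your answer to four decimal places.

Y = total wells until the fifth success; negative binomial with r=5, p=0.334.
Var(Y) = r(1−p)/p² = 5·0.666 / 0.334² = 29.850479

29.8505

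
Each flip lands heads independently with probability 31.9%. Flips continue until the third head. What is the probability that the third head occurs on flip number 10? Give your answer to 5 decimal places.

Y = trial on which the third success occurs; negative binomial, r=3, p=0.319.
P(Y=10) = C(9,2) · p^3 · (1−p)^7
= 36 · 0.032462 · 0.067925 = 0.0793788

0.07938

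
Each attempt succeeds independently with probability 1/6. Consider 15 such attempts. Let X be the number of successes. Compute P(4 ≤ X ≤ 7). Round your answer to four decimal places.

X ~ Binomial(15, 0.166667); P(4 ≤ X ≤ 7) = Σ C(15,k) p^k (1−p)^(15−k) over k:
  k=4: C(15,4)·0.166667^4·0.833333^11 = 0.141754
  k=5: C(15,5)·0.166667^5·0.833333^10 = 0.062372
  k=6: C(15,6)·0.166667^6·0.833333^9 = 0.020791
  k=7: C(15,7)·0.166667^7·0.833333^8 = 0.005346
Total = 0.230262

0.2303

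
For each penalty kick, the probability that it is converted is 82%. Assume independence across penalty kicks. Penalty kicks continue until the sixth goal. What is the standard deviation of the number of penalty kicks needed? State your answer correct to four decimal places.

Y = total penalty kicks until the sixth success; negative binomial with r=6, p=0.82.
SD(Y) = √[r(1−p)/p²] = √(1.606187) = 1.267354

1.2674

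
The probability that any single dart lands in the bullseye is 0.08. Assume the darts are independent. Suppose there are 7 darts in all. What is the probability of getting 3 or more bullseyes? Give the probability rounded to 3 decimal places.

X ~ Binomial(7, 0.08); P(X ≥ 3) = Σ C(7,k) p^k (1−p)^(7−k) over k:
  k=3: C(7,3)·0.08^3·0.92^4 = 0.01284
  k=4: C(7,4)·0.08^4·0.92^3 = 0.00112
  k=5: C(7,5)·0.08^5·0.92^2 = 0.00006
  k=6: C(7,6)·0.08^6·0.92^1 = 0.00000
  k=7: C(7,7)·0.08^7·0.92^0 = 0.00000
Total = 0.01401

0.014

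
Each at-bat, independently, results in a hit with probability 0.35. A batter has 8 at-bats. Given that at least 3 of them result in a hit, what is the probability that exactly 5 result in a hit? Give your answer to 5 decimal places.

X ~ Binomial(8, 0.35). Want P(X=5 | X≥3) = P(X=5) / P(X≥3).
P(X=5) = C(8,5)·0.35^5·0.65^3 = 0.0807734
P(X≥3) = 1 − 0.0318645 − 0.1372624 − 0.2586868 = 0.5721863
Ratio = 0.0807734 / 0.5721863 = 0.1411662

0.14117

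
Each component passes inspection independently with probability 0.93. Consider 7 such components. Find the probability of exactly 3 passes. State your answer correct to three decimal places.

0.001

X ~ Binomial(n=7, p=0.93).
P(X=3) = C(7,3) · p^3 · (1−p)^4
= 35 · 0.80436 · 2.401e-05 = 0.00068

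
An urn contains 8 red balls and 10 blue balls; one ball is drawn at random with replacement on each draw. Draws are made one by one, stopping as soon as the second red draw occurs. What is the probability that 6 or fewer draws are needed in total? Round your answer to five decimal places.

0.82947

Finishing within 6 draws ⇔ at least 2 successes in the first 6. With X ~ Binomial(6, 0.444444), P(Y ≤ 6) = 1 − P(X ≤ 1).
  k=0: C(6,0)·0.444444^0·0.555556^6 = 0.0294012
  k=1: C(6,1)·0.444444^1·0.555556^5 = 0.1411257
1 − 0.1705269 = 0.8294731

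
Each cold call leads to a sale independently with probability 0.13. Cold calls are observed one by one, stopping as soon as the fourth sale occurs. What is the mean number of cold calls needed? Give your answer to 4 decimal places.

30.7692

Y = total cold calls until the fourth success; negative binomial with r=4, p=0.13.
E[Y] = r / p = 4 / 0.13 = 30.769231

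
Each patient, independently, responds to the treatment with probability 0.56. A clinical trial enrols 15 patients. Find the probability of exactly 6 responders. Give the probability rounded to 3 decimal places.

0.095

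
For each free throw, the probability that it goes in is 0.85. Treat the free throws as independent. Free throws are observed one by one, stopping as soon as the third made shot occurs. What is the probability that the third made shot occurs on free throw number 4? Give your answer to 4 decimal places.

Y = trial on which the third success occurs; negative binomial, r=3, p=0.85.
P(Y=4) = C(3,2) · p^3 · (1−p)^1
= 3 · 0.61413 · 0.15 = 0.276356

0.2764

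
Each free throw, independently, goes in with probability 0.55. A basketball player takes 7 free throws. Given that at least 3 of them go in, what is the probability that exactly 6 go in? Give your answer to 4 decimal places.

X ~ Binomial(7, 0.55). Want P(X=6 | X≥3) = P(X=6) / P(X≥3).
P(X=6) = C(7,6)·0.55^6·0.45^1 = 0.087194
P(X≥3) = 1 − 0.003737 − 0.031969 − 0.117221 = 0.847072
Ratio = 0.087194 / 0.847072 = 0.102936

0.1029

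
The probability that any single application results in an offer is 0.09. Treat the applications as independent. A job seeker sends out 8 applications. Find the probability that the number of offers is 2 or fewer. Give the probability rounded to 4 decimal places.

X ~ Binomial(8, 0.09); P(X ≤ 2) = Σ C(8,k) p^k (1−p)^(8−k) over k:
  k=0: C(8,0)·0.09^0·0.91^8 = 0.470253
  k=1: C(8,1)·0.09^1·0.91^7 = 0.372068
  k=2: C(8,2)·0.09^2·0.91^6 = 0.128793
Total = 0.971113

0.9711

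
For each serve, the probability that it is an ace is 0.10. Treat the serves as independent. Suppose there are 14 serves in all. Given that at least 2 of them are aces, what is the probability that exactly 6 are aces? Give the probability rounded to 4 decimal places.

0.0031

X ~ Binomial(14, 0.10). Want P(X=6 | X≥2) = P(X=6) / P(X≥2).
P(X=6) = C(14,6)·0.10^6·0.90^8 = 0.001293
P(X≥2) = 1 − 0.228768 − 0.355861 = 0.415371
Ratio = 0.001293 / 0.415371 = 0.003112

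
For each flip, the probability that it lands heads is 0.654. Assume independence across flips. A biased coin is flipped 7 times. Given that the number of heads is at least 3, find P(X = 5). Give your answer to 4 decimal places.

0.3176

X ~ Binomial(7, 0.654). Want P(X=5 | X≥3) = P(X=5) / P(X≥3).
P(X=5) = C(7,5)·0.654^5·0.346^2 = 0.300788
P(X≥3) = 1 − 0.000594 − 0.007855 − 0.044541 = 0.947011
Ratio = 0.300788 / 0.947011 = 0.317618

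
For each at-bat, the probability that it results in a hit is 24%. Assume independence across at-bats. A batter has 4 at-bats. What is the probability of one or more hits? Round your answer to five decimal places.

0.66638

P(at least one) = 1 − P(none) = 1 − (1 − 0.24)^4
= 1 − 0.3336218 = 0.6663782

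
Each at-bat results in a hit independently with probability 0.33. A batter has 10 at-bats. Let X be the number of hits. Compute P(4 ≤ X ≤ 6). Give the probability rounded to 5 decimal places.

X ~ Binomial(10, 0.33); P(4 ≤ X ≤ 6) = Σ C(10,k) p^k (1−p)^(10−k) over k:
  k=4: C(10,4)·0.33^4·0.67^6 = 0.2252806
  k=5: C(10,5)·0.33^5·0.67^5 = 0.1331509
  k=6: C(10,6)·0.33^6·0.67^4 = 0.0546515
Total = 0.4130831

0.41308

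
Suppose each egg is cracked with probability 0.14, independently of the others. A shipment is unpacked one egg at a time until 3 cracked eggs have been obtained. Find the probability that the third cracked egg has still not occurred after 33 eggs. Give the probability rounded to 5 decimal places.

0.14039

Needing more than 33 eggs ⇔ fewer than 3 successes in the first 33. With X ~ Binomial(33, 0.14), P(Y > 33) = P(X ≤ 2).
  k=0: C(33,0)·0.14^0·0.86^33 = 0.0068936
  k=1: C(33,1)·0.14^1·0.86^32 = 0.0370333
  k=2: C(33,2)·0.14^2·0.86^31 = 0.0964588
P(X ≤ 2) = 0.1403858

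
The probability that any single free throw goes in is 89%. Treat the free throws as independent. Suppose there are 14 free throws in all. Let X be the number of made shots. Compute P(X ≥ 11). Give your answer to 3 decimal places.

0.941

X ~ Binomial(14, 0.89); P(X ≥ 11) = Σ C(14,k) p^k (1−p)^(14−k) over k:
  k=11: C(14,11)·0.89^11·0.11^3 = 0.13445
  k=12: C(14,12)·0.89^12·0.11^2 = 0.27196
  k=13: C(14,13)·0.89^13·0.11^1 = 0.33853
  k=14: C(14,14)·0.89^14·0.11^0 = 0.19564
Total = 0.94058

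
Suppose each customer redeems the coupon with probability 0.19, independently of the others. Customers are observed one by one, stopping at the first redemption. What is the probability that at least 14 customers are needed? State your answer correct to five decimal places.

Y = number of customers to the first success; geometric, p = 0.19.
P(Y > 13) = P(first 13 all fail) = (1−p)^13 = 0.0646108

0.06461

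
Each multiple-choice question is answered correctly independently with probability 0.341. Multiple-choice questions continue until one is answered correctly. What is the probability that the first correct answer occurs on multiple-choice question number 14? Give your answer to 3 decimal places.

Geometric (trials to first success), p = 0.341.
P(Y = 14) = (1−p)^13 · p = 0.0044209 · 0.341 = 0.00151

0.002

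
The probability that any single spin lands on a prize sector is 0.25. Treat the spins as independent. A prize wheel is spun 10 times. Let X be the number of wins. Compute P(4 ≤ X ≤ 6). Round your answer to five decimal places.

0.22062

X ~ Binomial(10, 0.25); P(4 ≤ X ≤ 6) = Σ C(10,k) p^k (1−p)^(10−k) over k:
  k=4: C(10,4)·0.25^4·0.75^6 = 0.1459980
  k=5: C(10,5)·0.25^5·0.75^5 = 0.0583992
  k=6: C(10,6)·0.25^6·0.75^4 = 0.0162220
Total = 0.2206192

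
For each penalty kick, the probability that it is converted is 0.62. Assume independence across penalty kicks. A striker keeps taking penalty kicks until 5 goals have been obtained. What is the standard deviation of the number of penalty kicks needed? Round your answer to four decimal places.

Y = total penalty kicks until the fifth success; negative binomial with r=5, p=0.62.
SD(Y) = √[r(1−p)/p²] = √(4.942768) = 2.223234

2.2232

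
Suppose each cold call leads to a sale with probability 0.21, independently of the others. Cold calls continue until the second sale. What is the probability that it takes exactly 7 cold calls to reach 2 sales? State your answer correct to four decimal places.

0.0814

Y = trial on which the second success occurs; negative binomial, r=2, p=0.21.
P(Y=7) = C(6,1) · p^2 · (1−p)^5
= 6 · 0.0441 · 0.30771 = 0.081419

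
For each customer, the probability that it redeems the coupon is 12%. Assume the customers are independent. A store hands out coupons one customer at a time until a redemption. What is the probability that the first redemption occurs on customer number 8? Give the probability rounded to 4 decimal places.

0.0490

Geometric (trials to first success), p = 0.12.
P(Y = 8) = (1−p)^7 · p = 0.40868 · 0.12 = 0.049041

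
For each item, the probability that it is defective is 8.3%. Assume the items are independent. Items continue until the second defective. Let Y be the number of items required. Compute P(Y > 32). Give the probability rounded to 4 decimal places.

Needing more than 32 items ⇔ fewer than 2 successes in the first 32. With X ~ Binomial(32, 0.083), P(Y > 32) = P(X ≤ 1).
  k=0: C(32,0)·0.083^0·0.917^32 = 0.062491
  k=1: C(32,1)·0.083^1·0.917^31 = 0.181000
P(X ≤ 1) = 0.243491

0.2435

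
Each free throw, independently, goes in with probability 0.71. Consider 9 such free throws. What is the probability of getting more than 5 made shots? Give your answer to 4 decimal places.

0.7522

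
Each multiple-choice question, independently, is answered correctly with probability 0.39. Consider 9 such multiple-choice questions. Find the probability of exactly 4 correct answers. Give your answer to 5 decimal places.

0.24619

X ~ Binomial(n=9, p=0.39).
P(X=4) = C(9,4) · p^4 · (1−p)^5
= 126 · 0.023134 · 0.08446 = 0.2461944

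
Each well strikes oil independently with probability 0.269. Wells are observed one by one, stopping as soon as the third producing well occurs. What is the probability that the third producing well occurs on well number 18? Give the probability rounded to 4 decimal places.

0.0241

Y = trial on which the third success occurs; negative binomial, r=3, p=0.269.
P(Y=18) = C(17,2) · p^3 · (1−p)^15
= 136 · 0.019465 · 0.0090941 = 0.024074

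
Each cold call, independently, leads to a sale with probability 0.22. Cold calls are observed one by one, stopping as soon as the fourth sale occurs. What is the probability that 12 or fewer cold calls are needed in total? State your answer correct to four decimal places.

0.2610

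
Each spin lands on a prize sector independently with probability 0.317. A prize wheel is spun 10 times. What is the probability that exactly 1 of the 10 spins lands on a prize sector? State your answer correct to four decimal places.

X ~ Binomial(n=10, p=0.317).
P(X=1) = C(10,1) · p^1 · (1−p)^9
= 10 · 0.317 · 0.032343 = 0.102529

0.1025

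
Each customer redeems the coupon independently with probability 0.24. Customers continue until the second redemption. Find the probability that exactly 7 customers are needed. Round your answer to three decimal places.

Y = trial on which the second success occurs; negative binomial, r=2, p=0.24.
P(Y=7) = C(6,1) · p^2 · (1−p)^5
= 6 · 0.0576 · 0.25355 = 0.08763

0.088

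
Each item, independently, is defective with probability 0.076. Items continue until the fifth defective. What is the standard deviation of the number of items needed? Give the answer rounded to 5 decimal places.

Y = total items until the fifth success; negative binomial with r=5, p=0.076.
SD(Y) = √[r(1−p)/p²] = √(799.8614958) = 28.2818227

28.28182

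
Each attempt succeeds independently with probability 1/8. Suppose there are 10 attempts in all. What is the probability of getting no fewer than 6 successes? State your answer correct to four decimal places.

0.0005

X ~ Binomial(10, 0.125); P(X ≥ 6) = Σ C(10,k) p^k (1−p)^(10−k) over k:
  k=6: C(10,6)·0.125^6·0.875^4 = 0.000470
  k=7: C(10,7)·0.125^7·0.875^3 = 0.000038
  k=8: C(10,8)·0.125^8·0.875^2 = 0.000002
  k=9: C(10,9)·0.125^9·0.875^1 = 0.000000
  k=10: C(10,10)·0.125^10·0.875^0 = 0.000000
Total = 0.000510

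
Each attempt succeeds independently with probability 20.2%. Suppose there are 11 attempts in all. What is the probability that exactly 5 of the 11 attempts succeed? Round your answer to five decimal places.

0.04013

X ~ Binomial(n=11, p=0.202).
P(X=5) = C(11,5) · p^5 · (1−p)^6
= 462 · 0.00033632 · 0.25824 = 0.0401251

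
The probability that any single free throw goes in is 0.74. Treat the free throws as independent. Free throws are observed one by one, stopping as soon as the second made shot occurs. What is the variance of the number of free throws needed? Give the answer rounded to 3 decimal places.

0.950

Y = total free throws until the second success; negative binomial with r=2, p=0.74.
Var(Y) = r(1−p)/p² = 2·0.26 / 0.74² = 0.94960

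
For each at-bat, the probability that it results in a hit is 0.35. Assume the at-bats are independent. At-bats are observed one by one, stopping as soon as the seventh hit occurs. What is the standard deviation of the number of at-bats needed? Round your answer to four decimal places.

Y = total at-bats until the seventh success; negative binomial with r=7, p=0.35.
SD(Y) = √[r(1−p)/p²] = √(37.142857) = 6.094494

6.0945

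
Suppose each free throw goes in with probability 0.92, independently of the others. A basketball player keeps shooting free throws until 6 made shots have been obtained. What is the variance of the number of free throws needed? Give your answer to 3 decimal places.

Y = total free throws until the sixth success; negative binomial with r=6, p=0.92.
Var(Y) = r(1−p)/p² = 6·0.08 / 0.92² = 0.56711

0.567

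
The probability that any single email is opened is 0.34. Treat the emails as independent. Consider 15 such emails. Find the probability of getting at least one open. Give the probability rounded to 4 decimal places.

P(at least one) = 1 − P(none) = 1 − (1 − 0.34)^15
= 1 − 0.001964 = 0.998036

0.9980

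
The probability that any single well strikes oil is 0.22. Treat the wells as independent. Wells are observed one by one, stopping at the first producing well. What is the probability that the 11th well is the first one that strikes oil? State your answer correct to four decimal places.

Geometric (trials to first success), p = 0.22.
P(Y = 11) = (1−p)^10 · p = 0.083358 · 0.22 = 0.018339

0.0183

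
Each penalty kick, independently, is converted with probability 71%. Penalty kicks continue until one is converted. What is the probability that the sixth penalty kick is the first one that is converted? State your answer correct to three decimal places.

Geometric (trials to first success), p = 0.71.
P(Y = 6) = (1−p)^5 · p = 0.0020511 · 0.71 = 0.00146

0.001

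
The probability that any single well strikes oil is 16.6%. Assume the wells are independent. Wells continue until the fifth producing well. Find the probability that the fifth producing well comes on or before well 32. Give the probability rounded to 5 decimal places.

0.63212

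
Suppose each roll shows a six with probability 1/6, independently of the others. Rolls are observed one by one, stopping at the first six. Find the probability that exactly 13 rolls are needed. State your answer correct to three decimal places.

0.019

Geometric (trials to first success), p = 0.166667.
P(Y = 13) = (1−p)^12 · p = 0.11216 · 0.166667 = 0.01869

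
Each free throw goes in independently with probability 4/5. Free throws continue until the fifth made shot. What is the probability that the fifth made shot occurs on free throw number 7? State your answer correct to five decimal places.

Y = trial on which the fifth success occurs; negative binomial, r=5, p=0.80.
P(Y=7) = C(6,4) · p^5 · (1−p)^2
= 15 · 0.32768 · 0.04 = 0.1966080

0.19661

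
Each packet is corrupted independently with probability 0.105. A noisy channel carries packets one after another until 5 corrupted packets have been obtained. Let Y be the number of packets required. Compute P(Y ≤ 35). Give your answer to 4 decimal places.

0.3042

Finishing within 35 packets ⇔ at least 5 successes in the first 35. With X ~ Binomial(35, 0.105), P(Y ≤ 35) = 1 − P(X ≤ 4).
  k=0: C(35,0)·0.105^0·0.895^35 = 0.020597
  k=1: C(35,1)·0.105^1·0.895^34 = 0.084575
  k=2: C(35,2)·0.105^2·0.895^33 = 0.168677
  k=3: C(35,3)·0.105^3·0.895^32 = 0.217678
  k=4: C(35,4)·0.105^4·0.895^31 = 0.204301
1 − 0.695828 = 0.304172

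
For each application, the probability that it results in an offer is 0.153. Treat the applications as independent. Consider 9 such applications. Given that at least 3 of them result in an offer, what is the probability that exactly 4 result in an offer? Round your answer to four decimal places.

X ~ Binomial(9, 0.153). Want P(X=4 | X≥3) = P(X=4) / P(X≥3).
P(X=4) = C(9,4)·0.153^4·0.847^5 = 0.030099
P(X≥3) = 1 − 0.224363 − 0.364755 − 0.263554 = 0.147329
Ratio = 0.030099 / 0.147329 = 0.204299

0.2043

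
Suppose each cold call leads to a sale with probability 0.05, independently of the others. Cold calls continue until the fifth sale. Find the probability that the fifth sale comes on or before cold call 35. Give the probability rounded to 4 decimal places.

Finishing within 35 cold calls ⇔ at least 5 successes in the first 35. With X ~ Binomial(35, 0.05), P(Y ≤ 35) = 1 − P(X ≤ 4).
  k=0: C(35,0)·0.05^0·0.95^35 = 0.166083
  k=1: C(35,1)·0.05^1·0.95^34 = 0.305943
  k=2: C(35,2)·0.05^2·0.95^33 = 0.273739
  k=3: C(35,3)·0.05^3·0.95^32 = 0.158480
  k=4: C(35,4)·0.05^4·0.95^31 = 0.066729
1 − 0.970974 = 0.029026

0.0290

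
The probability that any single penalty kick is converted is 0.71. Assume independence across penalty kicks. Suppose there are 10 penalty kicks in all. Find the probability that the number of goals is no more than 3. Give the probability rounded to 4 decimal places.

X ~ Binomial(10, 0.71); P(X ≤ 3) = Σ C(10,k) p^k (1−p)^(10−k) over k:
  k=0: C(10,0)·0.71^0·0.29^10 = 0.000004
  k=1: C(10,1)·0.71^1·0.29^9 = 0.000103
  k=2: C(10,2)·0.71^2·0.29^8 = 0.001135
  k=3: C(10,3)·0.71^3·0.29^7 = 0.007409
Total = 0.008651

0.0087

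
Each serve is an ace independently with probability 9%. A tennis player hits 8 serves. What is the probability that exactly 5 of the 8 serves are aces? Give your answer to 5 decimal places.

0.00025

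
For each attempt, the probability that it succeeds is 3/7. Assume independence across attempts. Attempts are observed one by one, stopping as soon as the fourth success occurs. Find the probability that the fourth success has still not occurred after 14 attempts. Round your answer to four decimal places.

0.0856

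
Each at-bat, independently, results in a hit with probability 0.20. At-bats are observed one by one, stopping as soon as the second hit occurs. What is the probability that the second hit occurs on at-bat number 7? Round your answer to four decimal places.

Y = trial on which the second success occurs; negative binomial, r=2, p=0.20.
P(Y=7) = C(6,1) · p^2 · (1−p)^5
= 6 · 0.04 · 0.32768 = 0.078643

0.0786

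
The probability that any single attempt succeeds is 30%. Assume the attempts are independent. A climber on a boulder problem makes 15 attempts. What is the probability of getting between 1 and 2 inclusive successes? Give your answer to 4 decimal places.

0.1221

X ~ Binomial(15, 0.30); P(1 ≤ X ≤ 2) = Σ C(15,k) p^k (1−p)^(15−k) over k:
  k=1: C(15,1)·0.30^1·0.70^14 = 0.030520
  k=2: C(15,2)·0.30^2·0.70^13 = 0.091560
Total = 0.122080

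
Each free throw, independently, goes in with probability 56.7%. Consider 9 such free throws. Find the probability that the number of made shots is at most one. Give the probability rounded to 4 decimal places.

0.0068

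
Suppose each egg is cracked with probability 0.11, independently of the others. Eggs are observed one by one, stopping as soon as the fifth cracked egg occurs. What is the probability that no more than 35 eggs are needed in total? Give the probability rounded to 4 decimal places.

Finishing within 35 eggs ⇔ at least 5 successes in the first 35. With X ~ Binomial(35, 0.11), P(Y ≤ 35) = 1 − P(X ≤ 4).
  k=0: C(35,0)·0.11^0·0.89^35 = 0.016930
  k=1: C(35,1)·0.11^1·0.89^34 = 0.073235
  k=2: C(35,2)·0.11^2·0.89^33 = 0.153877
  k=3: C(35,3)·0.11^3·0.89^32 = 0.209203
  k=4: C(35,4)·0.11^4·0.89^31 = 0.206852
1 − 0.660097 = 0.339903

0.3399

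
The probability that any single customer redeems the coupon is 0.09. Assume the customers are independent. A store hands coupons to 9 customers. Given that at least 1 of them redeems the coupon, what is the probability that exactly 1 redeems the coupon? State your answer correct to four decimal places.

0.6658

X ~ Binomial(9, 0.09). Want P(X=1 | X≥1) = P(X=1) / P(X≥1).
P(X=1) = C(9,1)·0.09^1·0.91^8 = 0.380905
P(X≥1) = 1 − 0.427930 = 0.572070
Ratio = 0.380905 / 0.572070 = 0.665835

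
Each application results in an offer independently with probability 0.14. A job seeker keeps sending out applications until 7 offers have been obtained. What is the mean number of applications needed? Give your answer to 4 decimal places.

Y = total applications until the seventh success; negative binomial with r=7, p=0.14.
E[Y] = r / p = 7 / 0.14 = 50.000000

50.0000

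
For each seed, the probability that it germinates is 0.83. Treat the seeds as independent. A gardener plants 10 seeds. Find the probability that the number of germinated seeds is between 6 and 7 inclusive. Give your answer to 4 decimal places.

0.2173

X ~ Binomial(10, 0.83); P(6 ≤ X ≤ 7) = Σ C(10,k) p^k (1−p)^(10−k) over k:
  k=6: C(10,6)·0.83^6·0.17^4 = 0.057343
  k=7: C(10,7)·0.83^7·0.17^3 = 0.159983
Total = 0.217327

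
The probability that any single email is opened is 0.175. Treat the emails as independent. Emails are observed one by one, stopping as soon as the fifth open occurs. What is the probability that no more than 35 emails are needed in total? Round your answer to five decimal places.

Finishing within 35 emails ⇔ at least 5 successes in the first 35. With X ~ Binomial(35, 0.175), P(Y ≤ 35) = 1 − P(X ≤ 4).
  k=0: C(35,0)·0.175^0·0.825^35 = 0.0011909
  k=1: C(35,1)·0.175^1·0.825^34 = 0.0088418
  k=2: C(35,2)·0.175^2·0.825^33 = 0.0318840
  k=3: C(35,3)·0.175^3·0.825^32 = 0.0743961
  k=4: C(35,4)·0.175^4·0.825^31 = 0.1262479
1 − 0.2425608 = 0.7574392

0.75744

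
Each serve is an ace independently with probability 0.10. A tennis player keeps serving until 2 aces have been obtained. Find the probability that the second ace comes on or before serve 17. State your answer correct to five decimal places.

0.51821

Finishing within 17 serves ⇔ at least 2 successes in the first 17. With X ~ Binomial(17, 0.10), P(Y ≤ 17) = 1 − P(X ≤ 1).
  k=0: C(17,0)·0.10^0·0.90^17 = 0.1667718
  k=1: C(17,1)·0.10^1·0.90^16 = 0.3150134
1 − 0.4817852 = 0.5182148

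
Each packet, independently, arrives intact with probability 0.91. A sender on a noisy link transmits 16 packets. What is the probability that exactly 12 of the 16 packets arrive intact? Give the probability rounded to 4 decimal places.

0.0385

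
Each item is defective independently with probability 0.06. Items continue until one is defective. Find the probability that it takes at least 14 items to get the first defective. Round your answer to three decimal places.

0.447

Y = number of items to the first success; geometric, p = 0.06.
P(Y > 13) = P(first 13 all fail) = (1−p)^13 = 0.44737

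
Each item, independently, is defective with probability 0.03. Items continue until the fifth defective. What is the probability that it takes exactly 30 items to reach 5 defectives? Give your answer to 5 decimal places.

Y = trial on which the fifth success occurs; negative binomial, r=5, p=0.03.
P(Y=30) = C(29,4) · p^5 · (1−p)^25
= 23751 · 2.43e-08 · 0.46697 = 0.0002695

0.00027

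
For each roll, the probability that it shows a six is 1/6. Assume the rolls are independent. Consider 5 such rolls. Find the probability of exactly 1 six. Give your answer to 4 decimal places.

X ~ Binomial(n=5, p=0.166667).
P(X=1) = C(5,1) · p^1 · (1−p)^4
= 5 · 0.16667 · 0.48225 = 0.401878

0.4019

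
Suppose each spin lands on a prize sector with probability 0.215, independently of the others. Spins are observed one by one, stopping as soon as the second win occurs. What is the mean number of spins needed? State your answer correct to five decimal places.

9.30233

Y = total spins until the second success; negative binomial with r=2, p=0.215.
E[Y] = r / p = 2 / 0.215 = 9.3023256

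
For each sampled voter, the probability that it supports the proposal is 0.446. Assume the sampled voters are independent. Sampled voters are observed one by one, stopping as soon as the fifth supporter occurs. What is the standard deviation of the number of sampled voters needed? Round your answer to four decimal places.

3.7317

Y = total sampled voters until the fifth success; negative binomial with r=5, p=0.446.
SD(Y) = √[r(1−p)/p²] = √(13.925476) = 3.731685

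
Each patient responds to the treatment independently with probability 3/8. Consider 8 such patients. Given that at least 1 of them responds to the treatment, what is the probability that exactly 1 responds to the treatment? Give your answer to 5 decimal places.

0.11442

X ~ Binomial(8, 0.375). Want P(X=1 | X≥1) = P(X=1) / P(X≥1).
P(X=1) = C(8,1)·0.375^1·0.625^7 = 0.1117587
P(X≥1) = 1 − 0.0232831 = 0.9767169
Ratio = 0.1117587 / 0.9767169 = 0.1144228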